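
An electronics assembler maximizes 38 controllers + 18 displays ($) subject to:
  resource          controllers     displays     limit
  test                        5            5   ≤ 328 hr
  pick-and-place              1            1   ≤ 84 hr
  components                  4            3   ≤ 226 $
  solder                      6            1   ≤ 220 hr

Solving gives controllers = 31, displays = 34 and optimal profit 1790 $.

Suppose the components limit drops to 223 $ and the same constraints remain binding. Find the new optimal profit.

1775

Binding: components and solder. Non-binding: test (3 unused), pick-and-place (19 unused).
By complementary slackness, y = 0 for the non-binding constraints.
The binding rows give the dual system: 4·y_components + 6·y_solder = 38 and 3·y_components + 1·y_solder = 18.
This yields shadow prices y_components = 5, y_solder = 3.
Δz = y_components·Δb = 5 × (-3) = -15, so new z* = 1790 − 15 = 1775.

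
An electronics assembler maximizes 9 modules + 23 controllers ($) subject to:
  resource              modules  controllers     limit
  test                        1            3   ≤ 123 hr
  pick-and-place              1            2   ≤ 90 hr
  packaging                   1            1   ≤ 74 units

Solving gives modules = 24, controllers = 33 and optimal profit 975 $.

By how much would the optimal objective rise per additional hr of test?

5

At the optimum: test uses 123 of 123 (binding); pick-and-place uses 90 of 90 (binding); packaging uses 57 of 74 (slack = 17).
Since packaging is not tight, its dual is 0.
Dual feasibility on the basic columns requires 1·y_test + 1·y_pick-and-place = 9, 3·y_test + 2·y_pick-and-place = 23.
This yields shadow prices y_test = 5, y_pick-and-place = 4.
Shadow price of test = 5.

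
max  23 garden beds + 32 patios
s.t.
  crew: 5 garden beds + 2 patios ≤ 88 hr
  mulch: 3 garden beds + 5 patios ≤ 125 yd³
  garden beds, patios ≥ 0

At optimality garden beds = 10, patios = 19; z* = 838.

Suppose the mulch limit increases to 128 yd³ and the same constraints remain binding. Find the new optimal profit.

Both crew and mulch are binding at x*.
The binding rows give the dual system: 5·y_crew + 3·y_mulch = 23 and 2·y_crew + 5·y_mulch = 32.
This yields shadow prices y_crew = 1, y_mulch = 6.
Δz = y_mulch·Δb = 6 × (3) = 18, so new z* = 838 + 18 = 856.

856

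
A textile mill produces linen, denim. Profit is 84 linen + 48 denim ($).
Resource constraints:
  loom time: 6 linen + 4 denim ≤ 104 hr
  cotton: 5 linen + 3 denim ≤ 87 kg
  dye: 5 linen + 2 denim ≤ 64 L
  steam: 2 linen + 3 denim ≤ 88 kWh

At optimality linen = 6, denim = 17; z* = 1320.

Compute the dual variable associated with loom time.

At the optimum: loom time uses 104 of 104 (binding); cotton uses 81 of 87 (slack = 6); dye uses 64 of 64 (binding); steam uses 63 of 88 (slack = 25).
By complementary slackness, y = 0 for the non-binding constraints.
From A_Bᵀ y = c: 6·y_loom time + 5·y_dye = 84; 4·y_loom time + 2·y_dye = 48.
→ y_loom time = 9 and y_dye = 6.
Shadow price of loom time = 9.

9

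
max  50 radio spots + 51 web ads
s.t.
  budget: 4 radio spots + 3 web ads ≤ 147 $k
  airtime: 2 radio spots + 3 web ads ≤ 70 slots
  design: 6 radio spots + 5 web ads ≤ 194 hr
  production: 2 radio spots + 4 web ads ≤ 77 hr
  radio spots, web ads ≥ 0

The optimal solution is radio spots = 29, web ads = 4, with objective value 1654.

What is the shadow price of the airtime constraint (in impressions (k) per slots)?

Binding: airtime and design. Non-binding: budget (19 unused), production (3 unused).
Since budget, production are not tight, their duals are 0.
Dual feasibility on the basic columns requires 2·y_airtime + 6·y_design = 50, 3·y_airtime + 5·y_design = 51.
Solving: y_airtime = 7, y_design = 6.
Shadow price of airtime = 7.

7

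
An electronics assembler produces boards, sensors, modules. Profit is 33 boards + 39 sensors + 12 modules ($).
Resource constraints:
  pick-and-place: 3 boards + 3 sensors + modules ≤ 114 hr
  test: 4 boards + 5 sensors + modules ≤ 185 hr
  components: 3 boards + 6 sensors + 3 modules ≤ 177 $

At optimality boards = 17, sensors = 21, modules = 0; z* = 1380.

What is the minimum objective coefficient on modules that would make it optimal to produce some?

Check each constraint at x*: pick-and-place 114/114 (tight); test 173/185 (slack 12); components 177/177 (tight).
By complementary slackness, y = 0 for the non-binding constraint.
The binding rows give the dual system: 3·y_pick-and-place + 3·y_components = 33 and 3·y_pick-and-place + 6·y_components = 39.
→ y_pick-and-place = 9 and y_components = 2.
modules enters the basis when its profit ≥ yᵀa₃ = 9·1 + 2·3 = 15.

15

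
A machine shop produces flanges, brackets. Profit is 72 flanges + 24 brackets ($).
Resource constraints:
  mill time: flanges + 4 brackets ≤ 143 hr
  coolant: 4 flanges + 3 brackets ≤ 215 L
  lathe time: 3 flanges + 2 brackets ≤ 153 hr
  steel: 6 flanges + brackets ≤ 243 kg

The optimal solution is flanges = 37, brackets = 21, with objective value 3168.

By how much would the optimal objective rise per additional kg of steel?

8

At the optimum: mill time uses 121 of 143 (slack = 22); coolant uses 211 of 215 (slack = 4); lathe time uses 153 of 153 (binding); steel uses 243 of 243 (binding).
Since mill time, coolant are not tight, their duals are 0.
From A_Bᵀ y = c: 3·y_lathe time + 6·y_steel = 72; 2·y_lathe time + 1·y_steel = 24.
This yields shadow prices y_lathe time = 8, y_steel = 8.
Shadow price of steel = 8.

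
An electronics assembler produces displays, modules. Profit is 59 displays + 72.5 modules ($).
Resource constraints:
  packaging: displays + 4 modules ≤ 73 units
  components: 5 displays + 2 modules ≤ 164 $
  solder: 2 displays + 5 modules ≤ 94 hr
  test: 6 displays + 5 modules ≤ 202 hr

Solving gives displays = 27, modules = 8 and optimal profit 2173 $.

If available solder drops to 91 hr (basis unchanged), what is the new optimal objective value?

At the optimum: packaging uses 59 of 73 (slack = 14); components uses 151 of 164 (slack = 13); solder uses 94 of 94 (binding); test uses 202 of 202 (binding).
By complementary slackness, y = 0 for the non-binding constraints.
Dual feasibility on the basic columns requires 2·y_solder + 6·y_test = 59, 5·y_solder + 5·y_test = 72.5.
This yields shadow prices y_solder = 7, y_test = 7.5.
Δz = y_solder·Δb = 7 × (-3) = -21, so new z* = 2173 − 21 = 2152.

2152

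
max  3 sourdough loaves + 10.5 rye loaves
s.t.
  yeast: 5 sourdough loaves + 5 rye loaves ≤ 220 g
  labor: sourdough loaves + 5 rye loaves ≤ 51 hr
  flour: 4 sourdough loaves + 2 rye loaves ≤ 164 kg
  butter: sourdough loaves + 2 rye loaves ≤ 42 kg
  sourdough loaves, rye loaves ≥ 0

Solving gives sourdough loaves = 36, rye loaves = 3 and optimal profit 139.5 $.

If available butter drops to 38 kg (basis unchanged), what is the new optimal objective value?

At the optimum: yeast uses 195 of 220 (slack = 25); labor uses 51 of 51 (binding); flour uses 150 of 164 (slack = 14); butter uses 42 of 42 (binding).
Slack constraints have shadow price 0 (complementary slackness).
Dual feasibility on the basic columns requires 1·y_labor + 1·y_butter = 3, 5·y_labor + 2·y_butter = 10.5.
This yields shadow prices y_labor = 1.5, y_butter = 1.5.
Δz = y_butter·Δb = 1.5 × (-4) = -6, so new z* = 139.5 − 6 = 133.5.

133.5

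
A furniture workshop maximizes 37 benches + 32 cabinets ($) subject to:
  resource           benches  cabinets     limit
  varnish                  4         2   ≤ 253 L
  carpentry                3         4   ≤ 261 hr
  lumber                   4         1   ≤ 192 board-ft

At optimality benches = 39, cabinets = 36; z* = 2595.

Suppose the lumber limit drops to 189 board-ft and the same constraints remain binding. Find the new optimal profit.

2583

Check each constraint at x*: varnish 228/253 (slack 25); carpentry 261/261 (tight); lumber 192/192 (tight).
By complementary slackness, y = 0 for the non-binding constraint.
Dual feasibility on the basic columns requires 3·y_carpentry + 4·y_lumber = 37, 4·y_carpentry + 1·y_lumber = 32.
→ y_carpentry = 7 and y_lumber = 4.
Δz = y_lumber·Δb = 4 × (-3) = -12, so new z* = 2595 − 12 = 2583.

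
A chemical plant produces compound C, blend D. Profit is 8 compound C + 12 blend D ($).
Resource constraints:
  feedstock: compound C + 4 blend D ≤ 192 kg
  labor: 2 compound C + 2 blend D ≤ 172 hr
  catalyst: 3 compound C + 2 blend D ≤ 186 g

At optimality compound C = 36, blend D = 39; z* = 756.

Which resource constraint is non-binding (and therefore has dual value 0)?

feedstock: 192/192 (binding)
labor: 150/172 (slack 22)
catalyst: 186/186 (binding)
By complementary slackness, a constraint with positive slack has shadow price 0 → labor.

labor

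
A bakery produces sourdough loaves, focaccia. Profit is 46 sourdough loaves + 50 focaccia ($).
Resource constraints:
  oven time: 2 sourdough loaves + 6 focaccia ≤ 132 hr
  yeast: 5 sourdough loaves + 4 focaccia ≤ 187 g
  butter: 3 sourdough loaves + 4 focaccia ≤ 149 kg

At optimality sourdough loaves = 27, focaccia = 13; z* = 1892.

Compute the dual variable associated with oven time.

3

At the optimum: oven time uses 132 of 132 (binding); yeast uses 187 of 187 (binding); butter uses 133 of 149 (slack = 16).
Slack constraints have shadow price 0 (complementary slackness).
Dual feasibility on the basic columns requires 2·y_oven time + 5·y_yeast = 46, 6·y_oven time + 4·y_yeast = 50.
This yields shadow prices y_oven time = 3, y_yeast = 8.
Shadow price of oven time = 3.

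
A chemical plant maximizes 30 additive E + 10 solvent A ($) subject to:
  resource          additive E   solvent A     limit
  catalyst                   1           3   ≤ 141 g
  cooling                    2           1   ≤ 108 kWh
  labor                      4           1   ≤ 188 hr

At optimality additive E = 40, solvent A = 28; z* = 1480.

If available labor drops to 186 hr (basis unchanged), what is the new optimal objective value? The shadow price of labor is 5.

Δb = -2, so new z* = 1480 + (5)·(-2) = 1480 − 10 = 1470.

1470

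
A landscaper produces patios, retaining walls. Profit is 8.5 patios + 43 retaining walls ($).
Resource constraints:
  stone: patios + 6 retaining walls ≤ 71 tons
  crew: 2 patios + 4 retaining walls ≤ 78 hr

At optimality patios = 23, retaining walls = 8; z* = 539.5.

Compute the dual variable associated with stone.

6.5

Check each constraint at x*: stone 71/71 (tight); crew 78/78 (tight).
From A_Bᵀ y = c: 1·y_stone + 2·y_crew = 8.5; 6·y_stone + 4·y_crew = 43.
Solving: y_stone = 6.5, y_crew = 1.
Shadow price of stone = 6.5.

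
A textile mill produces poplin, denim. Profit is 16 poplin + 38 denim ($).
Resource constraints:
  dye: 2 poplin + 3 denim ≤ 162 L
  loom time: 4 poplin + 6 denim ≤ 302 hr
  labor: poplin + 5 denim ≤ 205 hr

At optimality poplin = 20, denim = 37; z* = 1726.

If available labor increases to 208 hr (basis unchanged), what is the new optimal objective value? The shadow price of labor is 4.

1738

Δb = 3, so new z* = 1726 + (4)·(3) = 1726 + 12 = 1738.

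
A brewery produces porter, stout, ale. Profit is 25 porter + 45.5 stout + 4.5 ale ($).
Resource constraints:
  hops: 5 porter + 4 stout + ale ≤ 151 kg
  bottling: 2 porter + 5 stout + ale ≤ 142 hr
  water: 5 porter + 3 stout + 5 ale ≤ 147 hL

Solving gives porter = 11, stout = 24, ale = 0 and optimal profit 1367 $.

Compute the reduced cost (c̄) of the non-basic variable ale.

-5

At the optimum: hops uses 151 of 151 (binding); bottling uses 142 of 142 (binding); water uses 127 of 147 (slack = 20).
By complementary slackness, y = 0 for the non-binding constraint.
From A_Bᵀ y = c: 5·y_hops + 2·y_bottling = 25; 4·y_hops + 5·y_bottling = 45.5.
→ y_hops = 2 and y_bottling = 7.5.
Reduced cost of ale: c₃ − yᵀa₃ = 4.5 − (2·1 + 7.5·1) = 4.5 − 9.5 = -5.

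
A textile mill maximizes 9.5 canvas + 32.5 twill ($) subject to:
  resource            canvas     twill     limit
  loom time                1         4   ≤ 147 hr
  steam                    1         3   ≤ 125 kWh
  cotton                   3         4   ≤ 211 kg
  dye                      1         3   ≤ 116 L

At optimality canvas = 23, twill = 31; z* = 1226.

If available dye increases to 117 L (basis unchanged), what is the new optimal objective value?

1231.5

Check each constraint at x*: loom time 147/147 (tight); steam 116/125 (slack 9); cotton 193/211 (slack 18); dye 116/116 (tight).
Slack constraints have shadow price 0 (complementary slackness).
The binding rows give the dual system: 1·y_loom time + 1·y_dye = 9.5 and 4·y_loom time + 3·y_dye = 32.5.
→ y_loom time = 4 and y_dye = 5.5.
Δz = y_dye·Δb = 5.5 × (1) = 5.5, so new z* = 1226 + 5.5 = 1231.5.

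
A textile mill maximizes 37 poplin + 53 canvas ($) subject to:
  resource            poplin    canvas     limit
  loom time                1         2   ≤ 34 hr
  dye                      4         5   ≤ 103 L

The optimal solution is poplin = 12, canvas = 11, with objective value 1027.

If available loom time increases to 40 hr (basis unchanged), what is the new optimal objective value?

1081

Check each constraint at x*: loom time 34/34 (tight); dye 103/103 (tight).
From A_Bᵀ y = c: 1·y_loom time + 4·y_dye = 37; 2·y_loom time + 5·y_dye = 53.
→ y_loom time = 9 and y_dye = 7.
Δz = y_loom time·Δb = 9 × (6) = 54, so new z* = 1027 + 54 = 1081.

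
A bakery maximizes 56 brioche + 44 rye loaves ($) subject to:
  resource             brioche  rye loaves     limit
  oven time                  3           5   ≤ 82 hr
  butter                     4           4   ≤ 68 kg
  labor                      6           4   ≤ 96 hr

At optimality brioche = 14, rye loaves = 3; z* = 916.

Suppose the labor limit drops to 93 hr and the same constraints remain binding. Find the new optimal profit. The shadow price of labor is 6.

898

Δb = -3, so new z* = 916 + (6)·(-3) = 916 − 18 = 898.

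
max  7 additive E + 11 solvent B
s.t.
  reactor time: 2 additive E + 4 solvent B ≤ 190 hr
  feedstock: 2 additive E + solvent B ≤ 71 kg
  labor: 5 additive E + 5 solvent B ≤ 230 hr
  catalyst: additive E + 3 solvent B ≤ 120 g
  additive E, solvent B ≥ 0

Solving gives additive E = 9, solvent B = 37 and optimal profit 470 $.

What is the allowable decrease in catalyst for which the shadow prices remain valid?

32

Binding constraints: labor, catalyst. The basis is B = [[5,5],[1,3]] with det 10.
Per unit decrease in catalyst, x* moves by d = (0.5, -0.5).
The basis stays optimal until feedstock becomes binding; allowable decrease = 32 g.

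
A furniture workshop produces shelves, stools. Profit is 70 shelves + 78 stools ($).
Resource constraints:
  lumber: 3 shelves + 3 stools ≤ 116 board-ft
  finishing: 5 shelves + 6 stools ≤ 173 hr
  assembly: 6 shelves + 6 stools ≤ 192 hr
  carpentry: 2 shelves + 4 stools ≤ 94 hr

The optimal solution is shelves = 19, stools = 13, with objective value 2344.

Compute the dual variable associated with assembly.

Check each constraint at x*: lumber 96/116 (slack 20); finishing 173/173 (tight); assembly 192/192 (tight); carpentry 90/94 (slack 4).
Since lumber, carpentry are not tight, their duals are 0.
From A_Bᵀ y = c: 5·y_finishing + 6·y_assembly = 70; 6·y_finishing + 6·y_assembly = 78.
Solving: y_finishing = 8, y_assembly = 5.
Shadow price of assembly = 5.

5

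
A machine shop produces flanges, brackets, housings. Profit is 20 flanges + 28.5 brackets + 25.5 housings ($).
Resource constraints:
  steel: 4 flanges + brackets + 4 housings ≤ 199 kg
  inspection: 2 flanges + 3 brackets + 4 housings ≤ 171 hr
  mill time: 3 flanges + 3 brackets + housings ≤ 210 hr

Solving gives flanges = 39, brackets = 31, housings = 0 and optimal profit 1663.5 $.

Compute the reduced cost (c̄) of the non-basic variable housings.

Binding: inspection and mill time. Non-binding: steel (12 unused).
By complementary slackness, y = 0 for the non-binding constraint.
From A_Bᵀ y = c: 2·y_inspection + 3·y_mill time = 20; 3·y_inspection + 3·y_mill time = 28.5.
Solving: y_inspection = 8.5, y_mill time = 1.
Reduced cost of housings: c₃ − yᵀa₃ = 25.5 − (8.5·4 + 1·1) = 25.5 − 35 = -9.5.

-9.5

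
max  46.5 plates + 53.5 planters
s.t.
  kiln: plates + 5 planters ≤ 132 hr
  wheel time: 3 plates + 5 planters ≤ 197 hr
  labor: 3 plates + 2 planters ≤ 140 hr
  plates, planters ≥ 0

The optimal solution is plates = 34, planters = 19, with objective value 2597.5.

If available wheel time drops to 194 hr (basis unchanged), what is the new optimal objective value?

At the optimum: kiln uses 129 of 132 (slack = 3); wheel time uses 197 of 197 (binding); labor uses 140 of 140 (binding).
By complementary slackness, y = 0 for the non-binding constraint.
The binding rows give the dual system: 3·y_wheel time + 3·y_labor = 46.5 and 5·y_wheel time + 2·y_labor = 53.5.
This yields shadow prices y_wheel time = 7.5, y_labor = 8.
Δz = y_wheel time·Δb = 7.5 × (-3) = -22.5, so new z* = 2597.5 − 22.5 = 2575.

2575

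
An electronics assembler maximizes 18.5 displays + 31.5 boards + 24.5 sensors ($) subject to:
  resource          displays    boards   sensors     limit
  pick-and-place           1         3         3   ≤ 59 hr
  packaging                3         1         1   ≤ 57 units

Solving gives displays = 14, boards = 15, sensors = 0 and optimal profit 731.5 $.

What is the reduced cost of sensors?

Both pick-and-place and packaging are binding at x*.
The binding rows give the dual system: 1·y_pick-and-place + 3·y_packaging = 18.5 and 3·y_pick-and-place + 1·y_packaging = 31.5.
Solving: y_pick-and-place = 9.5, y_packaging = 3.
Reduced cost of sensors: c₃ − yᵀa₃ = 24.5 − (9.5·3 + 3·1) = 24.5 − 31.5 = -7.

-7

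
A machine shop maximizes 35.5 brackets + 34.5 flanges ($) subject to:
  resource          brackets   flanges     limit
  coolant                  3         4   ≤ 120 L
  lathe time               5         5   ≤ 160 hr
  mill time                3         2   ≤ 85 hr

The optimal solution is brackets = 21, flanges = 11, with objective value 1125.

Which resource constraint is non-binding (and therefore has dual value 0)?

coolant: 107/120 (slack 13)
lathe time: 160/160 (binding)
mill time: 85/85 (binding)
By complementary slackness, a constraint with positive slack has shadow price 0 → coolant.

coolant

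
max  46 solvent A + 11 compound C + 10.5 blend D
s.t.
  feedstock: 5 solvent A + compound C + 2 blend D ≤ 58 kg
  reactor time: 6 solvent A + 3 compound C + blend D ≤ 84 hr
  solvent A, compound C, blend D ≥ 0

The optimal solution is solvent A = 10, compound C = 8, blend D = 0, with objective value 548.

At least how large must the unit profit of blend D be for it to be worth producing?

At the optimum: feedstock uses 58 of 58 (binding); reactor time uses 84 of 84 (binding).
From A_Bᵀ y = c: 5·y_feedstock + 6·y_reactor time = 46; 1·y_feedstock + 3·y_reactor time = 11.
This yields shadow prices y_feedstock = 8, y_reactor time = 1.
blend D enters the basis when its profit ≥ yᵀa₃ = 8·2 + 1·1 = 17.

17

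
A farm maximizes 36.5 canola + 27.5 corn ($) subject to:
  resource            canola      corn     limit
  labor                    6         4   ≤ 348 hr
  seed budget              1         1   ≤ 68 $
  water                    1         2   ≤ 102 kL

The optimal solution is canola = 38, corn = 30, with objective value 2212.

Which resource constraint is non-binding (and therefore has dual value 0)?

labor: 348/348 (binding)
seed budget: 68/68 (binding)
water: 98/102 (slack 4)
By complementary slackness, a constraint with positive slack has shadow price 0 → water.

water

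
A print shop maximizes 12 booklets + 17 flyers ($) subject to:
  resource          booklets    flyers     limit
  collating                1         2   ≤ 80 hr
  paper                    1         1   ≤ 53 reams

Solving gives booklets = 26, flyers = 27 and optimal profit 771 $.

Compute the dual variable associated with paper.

7

At the optimum: collating uses 80 of 80 (binding); paper uses 53 of 53 (binding).
Dual feasibility on the basic columns requires 1·y_collating + 1·y_paper = 12, 2·y_collating + 1·y_paper = 17.
This yields shadow prices y_collating = 5, y_paper = 7.
Shadow price of paper = 7.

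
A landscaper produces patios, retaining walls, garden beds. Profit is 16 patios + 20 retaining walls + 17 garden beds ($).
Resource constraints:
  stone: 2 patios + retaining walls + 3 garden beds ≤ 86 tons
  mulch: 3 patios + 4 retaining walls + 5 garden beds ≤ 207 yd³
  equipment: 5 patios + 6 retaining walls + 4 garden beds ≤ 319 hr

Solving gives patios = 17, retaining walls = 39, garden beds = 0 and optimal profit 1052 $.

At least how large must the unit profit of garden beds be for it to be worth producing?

At the optimum: stone uses 73 of 86 (slack = 13); mulch uses 207 of 207 (binding); equipment uses 319 of 319 (binding).
Slack constraints have shadow price 0 (complementary slackness).
Dual feasibility on the basic columns requires 3·y_mulch + 5·y_equipment = 16, 4·y_mulch + 6·y_equipment = 20.
This yields shadow prices y_mulch = 2, y_equipment = 2.
garden beds enters the basis when its profit ≥ yᵀa₃ = 2·5 + 2·4 = 18.

18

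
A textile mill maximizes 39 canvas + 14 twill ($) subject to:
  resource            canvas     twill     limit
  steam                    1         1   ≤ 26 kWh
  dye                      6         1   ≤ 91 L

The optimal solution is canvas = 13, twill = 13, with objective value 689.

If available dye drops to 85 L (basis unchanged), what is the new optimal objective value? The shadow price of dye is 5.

659

Δb = -6, so new z* = 689 + (5)·(-6) = 689 − 30 = 659.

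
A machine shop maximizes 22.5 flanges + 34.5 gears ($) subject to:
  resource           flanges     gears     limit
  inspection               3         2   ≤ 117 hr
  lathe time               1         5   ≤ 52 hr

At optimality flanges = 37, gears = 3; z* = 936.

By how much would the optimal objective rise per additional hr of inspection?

At the optimum: inspection uses 117 of 117 (binding); lathe time uses 52 of 52 (binding).
Dual feasibility on the basic columns requires 3·y_inspection + 1·y_lathe time = 22.5, 2·y_inspection + 5·y_lathe time = 34.5.
Solving: y_inspection = 6, y_lathe time = 4.5.
Shadow price of inspection = 6.

6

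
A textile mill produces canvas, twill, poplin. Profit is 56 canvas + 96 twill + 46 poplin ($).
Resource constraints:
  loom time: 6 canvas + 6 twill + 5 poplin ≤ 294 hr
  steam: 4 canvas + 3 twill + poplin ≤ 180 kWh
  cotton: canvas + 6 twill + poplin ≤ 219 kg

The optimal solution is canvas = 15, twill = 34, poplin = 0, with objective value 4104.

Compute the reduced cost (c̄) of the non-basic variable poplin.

-2

Check each constraint at x*: loom time 294/294 (tight); steam 162/180 (slack 18); cotton 219/219 (tight).
By complementary slackness, y = 0 for the non-binding constraint.
The binding rows give the dual system: 6·y_loom time + 1·y_cotton = 56 and 6·y_loom time + 6·y_cotton = 96.
This yields shadow prices y_loom time = 8, y_cotton = 8.
Reduced cost of poplin: c₃ − yᵀa₃ = 46 − (8·5 + 8·1) = 46 − 48 = -2.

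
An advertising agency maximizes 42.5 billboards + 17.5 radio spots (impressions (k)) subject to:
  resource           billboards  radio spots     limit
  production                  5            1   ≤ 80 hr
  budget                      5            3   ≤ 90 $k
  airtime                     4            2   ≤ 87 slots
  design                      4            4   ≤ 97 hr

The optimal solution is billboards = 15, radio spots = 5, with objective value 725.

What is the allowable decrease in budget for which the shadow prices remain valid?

Binding constraints: production, budget. The basis is B = [[5,1],[5,3]] with det 10.
Per unit decrease in budget, x* moves by d = (0.1, -0.5).
The basis stays optimal until radio spots reaches 0; allowable decrease = 10 $k.

10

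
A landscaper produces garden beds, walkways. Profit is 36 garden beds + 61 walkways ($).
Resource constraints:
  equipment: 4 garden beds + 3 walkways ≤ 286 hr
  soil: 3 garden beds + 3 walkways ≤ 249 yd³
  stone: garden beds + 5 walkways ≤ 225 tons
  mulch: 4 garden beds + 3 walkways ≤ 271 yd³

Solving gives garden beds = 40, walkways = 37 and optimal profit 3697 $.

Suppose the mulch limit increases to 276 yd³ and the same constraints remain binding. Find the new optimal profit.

3732

Binding: stone and mulch. Non-binding: equipment (15 unused), soil (18 unused).
Slack constraints have shadow price 0 (complementary slackness).
The binding rows give the dual system: 1·y_stone + 4·y_mulch = 36 and 5·y_stone + 3·y_mulch = 61.
→ y_stone = 8 and y_mulch = 7.
Δz = y_mulch·Δb = 7 × (5) = 35, so new z* = 3697 + 35 = 3732.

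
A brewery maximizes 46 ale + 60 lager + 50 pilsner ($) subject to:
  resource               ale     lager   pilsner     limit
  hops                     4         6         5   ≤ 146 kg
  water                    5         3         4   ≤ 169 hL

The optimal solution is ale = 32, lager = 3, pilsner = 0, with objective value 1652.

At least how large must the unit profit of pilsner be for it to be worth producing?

53

Check each constraint at x*: hops 146/146 (tight); water 169/169 (tight).
The binding rows give the dual system: 4·y_hops + 5·y_water = 46 and 6·y_hops + 3·y_water = 60.
→ y_hops = 9 and y_water = 2.
pilsner enters the basis when its profit ≥ yᵀa₃ = 9·5 + 2·4 = 53.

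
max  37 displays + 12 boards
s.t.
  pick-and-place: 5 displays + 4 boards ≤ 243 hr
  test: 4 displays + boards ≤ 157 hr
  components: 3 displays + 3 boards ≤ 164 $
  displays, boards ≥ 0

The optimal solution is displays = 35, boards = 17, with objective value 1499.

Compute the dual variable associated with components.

0

Check each constraint at x*: pick-and-place 243/243 (tight); test 157/157 (tight); components 156/164 (slack 8).
Slack constraints have shadow price 0 (complementary slackness).
Dual feasibility on the basic columns requires 5·y_pick-and-place + 4·y_test = 37, 4·y_pick-and-place + 1·y_test = 12.
→ y_pick-and-place = 1 and y_test = 8.
Shadow price of components = 0.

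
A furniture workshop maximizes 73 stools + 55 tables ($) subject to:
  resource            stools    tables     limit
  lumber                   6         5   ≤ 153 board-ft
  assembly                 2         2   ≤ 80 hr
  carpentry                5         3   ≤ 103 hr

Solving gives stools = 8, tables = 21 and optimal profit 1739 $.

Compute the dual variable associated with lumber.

8

At the optimum: lumber uses 153 of 153 (binding); assembly uses 58 of 80 (slack = 22); carpentry uses 103 of 103 (binding).
Since assembly is not tight, its dual is 0.
From A_Bᵀ y = c: 6·y_lumber + 5·y_carpentry = 73; 5·y_lumber + 3·y_carpentry = 55.
Solving: y_lumber = 8, y_carpentry = 5.
Shadow price of lumber = 8.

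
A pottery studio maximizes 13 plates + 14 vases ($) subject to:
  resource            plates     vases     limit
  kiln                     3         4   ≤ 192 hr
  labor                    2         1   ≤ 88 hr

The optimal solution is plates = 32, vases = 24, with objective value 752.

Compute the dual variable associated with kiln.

At the optimum: kiln uses 192 of 192 (binding); labor uses 88 of 88 (binding).
Dual feasibility on the basic columns requires 3·y_kiln + 2·y_labor = 13, 4·y_kiln + 1·y_labor = 14.
This yields shadow prices y_kiln = 3, y_labor = 2.
Shadow price of kiln = 3.

3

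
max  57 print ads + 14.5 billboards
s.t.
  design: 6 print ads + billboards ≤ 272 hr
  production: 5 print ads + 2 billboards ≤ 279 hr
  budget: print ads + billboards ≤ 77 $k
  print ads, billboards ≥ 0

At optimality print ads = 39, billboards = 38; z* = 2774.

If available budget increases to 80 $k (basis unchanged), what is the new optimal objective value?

Binding: design and budget. Non-binding: production (8 unused).
Since production is not tight, its dual is 0.
The binding rows give the dual system: 6·y_design + 1·y_budget = 57 and 1·y_design + 1·y_budget = 14.5.
Solving: y_design = 8.5, y_budget = 6.
Δz = y_budget·Δb = 6 × (3) = 18, so new z* = 2774 + 18 = 2792.

2792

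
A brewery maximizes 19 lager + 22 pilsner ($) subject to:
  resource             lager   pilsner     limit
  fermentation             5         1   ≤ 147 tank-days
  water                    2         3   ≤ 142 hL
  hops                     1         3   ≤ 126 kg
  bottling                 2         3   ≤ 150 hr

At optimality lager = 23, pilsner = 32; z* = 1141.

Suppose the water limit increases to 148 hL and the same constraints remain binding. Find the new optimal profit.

Binding: fermentation and water. Non-binding: hops (7 unused), bottling (8 unused).
Slack constraints have shadow price 0 (complementary slackness).
From A_Bᵀ y = c: 5·y_fermentation + 2·y_water = 19; 1·y_fermentation + 3·y_water = 22.
→ y_fermentation = 1 and y_water = 7.
Δz = y_water·Δb = 7 × (6) = 42, so new z* = 1141 + 42 = 1183.

1183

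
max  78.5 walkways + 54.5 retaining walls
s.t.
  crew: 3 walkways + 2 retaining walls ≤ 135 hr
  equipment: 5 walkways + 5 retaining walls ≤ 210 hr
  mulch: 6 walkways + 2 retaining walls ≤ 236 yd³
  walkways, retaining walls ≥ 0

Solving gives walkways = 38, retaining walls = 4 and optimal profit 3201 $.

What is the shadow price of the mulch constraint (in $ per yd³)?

Binding: equipment and mulch. Non-binding: crew (13 unused).
Since crew is not tight, its dual is 0.
Dual feasibility on the basic columns requires 5·y_equipment + 6·y_mulch = 78.5, 5·y_equipment + 2·y_mulch = 54.5.
Solving: y_equipment = 8.5, y_mulch = 6.
Shadow price of mulch = 6.

6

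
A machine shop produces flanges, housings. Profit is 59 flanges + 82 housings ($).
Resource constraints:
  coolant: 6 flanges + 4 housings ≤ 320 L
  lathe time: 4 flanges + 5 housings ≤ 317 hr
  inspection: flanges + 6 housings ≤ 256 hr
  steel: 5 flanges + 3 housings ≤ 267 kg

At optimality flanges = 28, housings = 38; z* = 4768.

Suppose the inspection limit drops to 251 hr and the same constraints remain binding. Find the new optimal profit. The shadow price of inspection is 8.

Δb = -5, so new z* = 4768 + (8)·(-5) = 4768 − 40 = 4728.

4728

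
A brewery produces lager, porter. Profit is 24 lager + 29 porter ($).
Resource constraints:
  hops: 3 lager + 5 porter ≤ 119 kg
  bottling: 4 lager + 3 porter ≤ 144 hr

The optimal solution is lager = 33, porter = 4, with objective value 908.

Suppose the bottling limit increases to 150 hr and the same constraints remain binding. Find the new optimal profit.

Check each constraint at x*: hops 119/119 (tight); bottling 144/144 (tight).
Dual feasibility on the basic columns requires 3·y_hops + 4·y_bottling = 24, 5·y_hops + 3·y_bottling = 29.
This yields shadow prices y_hops = 4, y_bottling = 3.
Δz = y_bottling·Δb = 3 × (6) = 18, so new z* = 908 + 18 = 926.

926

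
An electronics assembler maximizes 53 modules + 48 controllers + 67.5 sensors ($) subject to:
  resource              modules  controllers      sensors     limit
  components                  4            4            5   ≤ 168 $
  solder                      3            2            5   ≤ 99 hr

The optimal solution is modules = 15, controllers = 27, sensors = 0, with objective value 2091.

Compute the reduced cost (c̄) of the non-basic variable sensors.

Both components and solder are binding at x*.
From A_Bᵀ y = c: 4·y_components + 3·y_solder = 53; 4·y_components + 2·y_solder = 48.
→ y_components = 9.5 and y_solder = 5.
Reduced cost of sensors: c₃ − yᵀa₃ = 67.5 − (9.5·5 + 5·5) = 67.5 − 72.5 = -5.

-5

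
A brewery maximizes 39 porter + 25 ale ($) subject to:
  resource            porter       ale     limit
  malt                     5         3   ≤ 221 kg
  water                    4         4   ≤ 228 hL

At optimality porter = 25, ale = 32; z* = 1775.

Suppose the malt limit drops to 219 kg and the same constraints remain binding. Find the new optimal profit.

Both malt and water are binding at x*.
The binding rows give the dual system: 5·y_malt + 4·y_water = 39 and 3·y_malt + 4·y_water = 25.
Solving: y_malt = 7, y_water = 1.
Δz = y_malt·Δb = 7 × (-2) = -14, so new z* = 1775 − 14 = 1761.

1761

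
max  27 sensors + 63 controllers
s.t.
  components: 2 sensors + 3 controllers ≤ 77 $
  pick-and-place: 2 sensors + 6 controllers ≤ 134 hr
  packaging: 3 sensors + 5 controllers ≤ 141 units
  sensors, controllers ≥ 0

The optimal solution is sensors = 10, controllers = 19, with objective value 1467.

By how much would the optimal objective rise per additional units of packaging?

At the optimum: components uses 77 of 77 (binding); pick-and-place uses 134 of 134 (binding); packaging uses 125 of 141 (slack = 16).
Since packaging is not tight, its dual is 0.
The binding rows give the dual system: 2·y_components + 2·y_pick-and-place = 27 and 3·y_components + 6·y_pick-and-place = 63.
→ y_components = 6 and y_pick-and-place = 7.5.
Shadow price of packaging = 0.

0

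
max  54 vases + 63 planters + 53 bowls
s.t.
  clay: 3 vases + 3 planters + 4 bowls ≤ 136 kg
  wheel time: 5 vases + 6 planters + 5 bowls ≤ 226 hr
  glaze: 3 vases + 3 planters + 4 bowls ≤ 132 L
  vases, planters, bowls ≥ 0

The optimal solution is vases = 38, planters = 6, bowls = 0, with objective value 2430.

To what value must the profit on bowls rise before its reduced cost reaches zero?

Binding: wheel time and glaze. Non-binding: clay (4 unused).
By complementary slackness, y = 0 for the non-binding constraint.
The binding rows give the dual system: 5·y_wheel time + 3·y_glaze = 54 and 6·y_wheel time + 3·y_glaze = 63.
Solving: y_wheel time = 9, y_glaze = 3.
bowls enters the basis when its profit ≥ yᵀa₃ = 9·5 + 3·4 = 57.

57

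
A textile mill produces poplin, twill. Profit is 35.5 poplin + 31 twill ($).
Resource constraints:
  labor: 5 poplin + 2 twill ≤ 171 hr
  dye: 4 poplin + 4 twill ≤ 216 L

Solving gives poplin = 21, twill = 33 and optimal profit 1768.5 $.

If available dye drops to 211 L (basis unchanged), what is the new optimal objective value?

1733.5

Both labor and dye are binding at x*.
The binding rows give the dual system: 5·y_labor + 4·y_dye = 35.5 and 2·y_labor + 4·y_dye = 31.
Solving: y_labor = 1.5, y_dye = 7.
Δz = y_dye·Δb = 7 × (-5) = -35, so new z* = 1768.5 − 35 = 1733.5.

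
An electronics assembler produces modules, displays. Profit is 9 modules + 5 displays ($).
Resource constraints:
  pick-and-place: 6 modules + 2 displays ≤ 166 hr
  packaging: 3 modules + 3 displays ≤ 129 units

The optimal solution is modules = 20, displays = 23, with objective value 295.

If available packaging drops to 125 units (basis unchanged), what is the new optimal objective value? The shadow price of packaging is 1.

Δb = -4, so new z* = 295 + (1)·(-4) = 295 − 4 = 291.

291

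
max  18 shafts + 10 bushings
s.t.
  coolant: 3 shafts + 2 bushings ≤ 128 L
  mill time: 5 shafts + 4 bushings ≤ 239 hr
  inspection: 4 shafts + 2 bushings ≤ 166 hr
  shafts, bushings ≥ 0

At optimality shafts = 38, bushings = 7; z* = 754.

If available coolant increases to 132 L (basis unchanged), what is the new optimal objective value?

762

Check each constraint at x*: coolant 128/128 (tight); mill time 218/239 (slack 21); inspection 166/166 (tight).
By complementary slackness, y = 0 for the non-binding constraint.
The binding rows give the dual system: 3·y_coolant + 4·y_inspection = 18 and 2·y_coolant + 2·y_inspection = 10.
Solving: y_coolant = 2, y_inspection = 3.
Δz = y_coolant·Δb = 2 × (4) = 8, so new z* = 754 + 8 = 762.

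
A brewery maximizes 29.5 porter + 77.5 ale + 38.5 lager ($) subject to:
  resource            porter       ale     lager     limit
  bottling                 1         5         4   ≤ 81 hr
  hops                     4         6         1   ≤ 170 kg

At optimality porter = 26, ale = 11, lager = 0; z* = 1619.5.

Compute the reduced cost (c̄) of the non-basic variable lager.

-4.5

Check each constraint at x*: bottling 81/81 (tight); hops 170/170 (tight).
From A_Bᵀ y = c: 1·y_bottling + 4·y_hops = 29.5; 5·y_bottling + 6·y_hops = 77.5.
Solving: y_bottling = 9.5, y_hops = 5.
Reduced cost of lager: c₃ − yᵀa₃ = 38.5 − (9.5·4 + 5·1) = 38.5 − 43 = -4.5.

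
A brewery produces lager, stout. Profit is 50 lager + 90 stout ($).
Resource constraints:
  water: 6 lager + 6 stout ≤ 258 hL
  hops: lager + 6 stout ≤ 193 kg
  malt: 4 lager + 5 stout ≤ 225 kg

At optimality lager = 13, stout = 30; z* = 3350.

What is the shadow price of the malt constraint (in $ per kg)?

Check each constraint at x*: water 258/258 (tight); hops 193/193 (tight); malt 202/225 (slack 23).
Slack constraints have shadow price 0 (complementary slackness).
From A_Bᵀ y = c: 6·y_water + 1·y_hops = 50; 6·y_water + 6·y_hops = 90.
Solving: y_water = 7, y_hops = 8.
Shadow price of malt = 0.

0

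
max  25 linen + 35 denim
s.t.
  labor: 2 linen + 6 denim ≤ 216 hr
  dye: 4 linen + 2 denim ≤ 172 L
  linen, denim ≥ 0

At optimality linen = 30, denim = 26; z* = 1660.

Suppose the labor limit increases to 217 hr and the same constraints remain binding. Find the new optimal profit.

Both labor and dye are binding at x*.
From A_Bᵀ y = c: 2·y_labor + 4·y_dye = 25; 6·y_labor + 2·y_dye = 35.
This yields shadow prices y_labor = 4.5, y_dye = 4.
Δz = y_labor·Δb = 4.5 × (1) = 4.5, so new z* = 1660 + 4.5 = 1664.5.

1664.5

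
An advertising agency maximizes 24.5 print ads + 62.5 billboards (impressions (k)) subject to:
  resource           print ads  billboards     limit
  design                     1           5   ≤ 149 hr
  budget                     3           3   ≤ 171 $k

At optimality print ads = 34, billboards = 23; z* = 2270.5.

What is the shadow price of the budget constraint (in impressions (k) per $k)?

5

Both design and budget are binding at x*.
From A_Bᵀ y = c: 1·y_design + 3·y_budget = 24.5; 5·y_design + 3·y_budget = 62.5.
→ y_design = 9.5 and y_budget = 5.
Shadow price of budget = 5.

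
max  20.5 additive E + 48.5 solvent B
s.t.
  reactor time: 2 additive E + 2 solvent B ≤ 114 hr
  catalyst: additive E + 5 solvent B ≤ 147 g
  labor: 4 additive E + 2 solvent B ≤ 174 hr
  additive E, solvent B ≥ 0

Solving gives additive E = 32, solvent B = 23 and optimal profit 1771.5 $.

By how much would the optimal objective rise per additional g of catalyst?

Check each constraint at x*: reactor time 110/114 (slack 4); catalyst 147/147 (tight); labor 174/174 (tight).
Since reactor time is not tight, its dual is 0.
Dual feasibility on the basic columns requires 1·y_catalyst + 4·y_labor = 20.5, 5·y_catalyst + 2·y_labor = 48.5.
→ y_catalyst = 8.5 and y_labor = 3.
Shadow price of catalyst = 8.5.

8.5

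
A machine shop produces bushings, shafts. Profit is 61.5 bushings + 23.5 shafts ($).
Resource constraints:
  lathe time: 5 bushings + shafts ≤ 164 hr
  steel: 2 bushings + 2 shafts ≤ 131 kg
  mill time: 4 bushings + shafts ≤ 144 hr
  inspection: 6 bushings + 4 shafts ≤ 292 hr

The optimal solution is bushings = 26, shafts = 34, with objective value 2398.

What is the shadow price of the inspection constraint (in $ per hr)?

4

Check each constraint at x*: lathe time 164/164 (tight); steel 120/131 (slack 11); mill time 138/144 (slack 6); inspection 292/292 (tight).
Since steel, mill time are not tight, their duals are 0.
From A_Bᵀ y = c: 5·y_lathe time + 6·y_inspection = 61.5; 1·y_lathe time + 4·y_inspection = 23.5.
Solving: y_lathe time = 7.5, y_inspection = 4.
Shadow price of inspection = 4.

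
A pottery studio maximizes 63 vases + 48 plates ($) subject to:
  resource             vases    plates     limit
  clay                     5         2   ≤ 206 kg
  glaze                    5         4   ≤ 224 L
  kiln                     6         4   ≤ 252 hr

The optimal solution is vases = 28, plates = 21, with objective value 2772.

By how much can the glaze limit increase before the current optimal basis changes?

Binding constraints: glaze, kiln. The basis is B = [[5,4],[6,4]] with det -4.
Per unit increase in glaze, x* moves by d = (-1, 1.5).
The basis stays optimal until vases reaches 0; allowable increase = 28 L.

28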